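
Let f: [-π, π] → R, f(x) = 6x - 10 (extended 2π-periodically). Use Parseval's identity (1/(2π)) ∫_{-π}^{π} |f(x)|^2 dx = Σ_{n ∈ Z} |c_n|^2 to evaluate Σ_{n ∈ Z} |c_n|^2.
Σ |c_n|^2 = 12π^2 + 100

Expand and integrate term by term over [-π, π]:
  ∫ (6x)^2 dx = 36·(2π^3/3); ∫ 2·6·(-10)·x dx = 0 (odd integrand); ∫ (-10)^2 dx = 100·2π.
So (1/(2π)) ∫_{-π}^{π} (6x - 10)^2 dx = 36π^2/3 + 100 = 12π^2 + 100.
Parseval ⇒ Σ |c_n|^2 = 12π^2 + 100.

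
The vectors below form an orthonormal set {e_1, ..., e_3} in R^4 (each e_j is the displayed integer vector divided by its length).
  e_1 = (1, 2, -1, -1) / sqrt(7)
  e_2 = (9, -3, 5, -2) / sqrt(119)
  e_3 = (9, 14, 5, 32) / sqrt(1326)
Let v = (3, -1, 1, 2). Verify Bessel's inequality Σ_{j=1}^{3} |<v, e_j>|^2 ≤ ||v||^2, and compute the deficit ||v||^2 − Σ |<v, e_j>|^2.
Σ |<v, e_j>|^2 = 535/39; ||v||^2 = 15; deficit = 50/39

Write each e_j = u_j / sqrt(<u_j, u_j>) where u_j is the displayed integer vector. Then <v, e_j> = <v, u_j> / sqrt(<u_j, u_j>), so |<v, e_j>|^2 = <v, u_j>^2 / <u_j, u_j>.
Coefficients: <v, e_1> = -2/sqrt(7), <v, e_2> = 31/sqrt(119), <v, e_3> = 82/sqrt(1326).
Square and sum: Σ |<v, e_j>|^2 = 535/39.
Compute ||v||^2 = v·v = 15.
Deficit = 15 − 535/39 = 50/39 ≥ 0, confirming Bessel's inequality. (The deficit equals ||v − Σ <v,e_j> e_j||^2, the squared distance from v to span{e_j}.)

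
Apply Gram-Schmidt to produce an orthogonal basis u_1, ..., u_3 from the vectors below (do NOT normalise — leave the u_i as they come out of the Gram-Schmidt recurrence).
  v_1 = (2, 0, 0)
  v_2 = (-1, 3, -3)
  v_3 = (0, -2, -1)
Orthogonal basis:
  u_1 = (2, 0, 0)
  u_2 = (0, 3, -3)
  u_3 = (0, -3/2, -3/2)

Apply the Gram-Schmidt recurrence
  u_1 = v_1
  u_i = v_i − Σ_{j<i} ((v_i · u_j) / (u_j · u_j)) · u_j.

Step by step this gives:
  u_1 = (2, 0, 0)
  u_2 = (0, 3, -3)
  u_3 = (0, -3/2, -3/2)

Orthogonality check:
  u_2 · u_1 = 0 (should be 0)
  u_3 · u_1 = 0 (should be 0)
  u_3 · u_2 = 0 (should be 0)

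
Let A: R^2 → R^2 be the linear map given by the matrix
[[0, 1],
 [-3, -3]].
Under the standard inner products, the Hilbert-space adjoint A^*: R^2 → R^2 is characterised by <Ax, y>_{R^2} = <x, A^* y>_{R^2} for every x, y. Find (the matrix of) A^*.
A^* = A^T =
[[0, -3],
 [1, -3]]

For real matrices with standard dot products, the defining identity <Ax, y> = <x, A^* y> gives (Ax)^T y = x^T (A^*) y, i.e. x^T A^T y = x^T (A^*) y. Since this holds for all x, y, we must have A^* = A^T. Therefore
A^* =
[[0, -3],
 [1, -3]].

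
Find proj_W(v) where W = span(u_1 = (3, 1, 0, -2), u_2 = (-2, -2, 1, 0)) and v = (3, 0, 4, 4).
proj_W(v) = (19/62, 33/62, -10/31, 7/31)

Set up U = [u_1 | ... | u_2] ∈ R^(4×2). The projector onto W = col(U) is P = U (U^T U)^(-1) U^T.
Compute U^T U =
  [14, -8]
  [-8, 9],
and U^T v = (1, -2).
Solve U^T U · c = U^T v for the coefficients: c = (-7/62, -10/31). The projection is proj_W(v) = U c.
Check: (v - proj_W(v)) · u_1 = 0  (should be 0).
Check: (v - proj_W(v)) · u_2 = 0  (should be 0).
Result: proj_W(v) = (19/62, 33/62, -10/31, 7/31).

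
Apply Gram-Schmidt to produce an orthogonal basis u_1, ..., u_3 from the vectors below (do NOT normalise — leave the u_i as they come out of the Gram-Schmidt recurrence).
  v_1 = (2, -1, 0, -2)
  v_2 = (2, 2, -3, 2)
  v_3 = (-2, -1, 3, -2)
Orthogonal basis:
  u_1 = (2, -1, 0, -2)
  u_2 = (22/9, 16/9, -3, 14/9)
  u_3 = (2/185, 136/185, 48/185, -66/185)

Apply the Gram-Schmidt recurrence
  u_1 = v_1
  u_i = v_i − Σ_{j<i} ((v_i · u_j) / (u_j · u_j)) · u_j.

Step by step this gives:
  u_1 = (2, -1, 0, -2)
  u_2 = (22/9, 16/9, -3, 14/9)
  u_3 = (2/185, 136/185, 48/185, -66/185)

Orthogonality check:
  u_2 · u_1 = 0 (should be 0)
  u_3 · u_1 = 0 (should be 0)
  u_3 · u_2 = 0 (should be 0)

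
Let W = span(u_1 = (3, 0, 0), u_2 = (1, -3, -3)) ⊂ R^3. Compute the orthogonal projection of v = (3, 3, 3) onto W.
proj_W(v) = (3, 3, 3)

Set up U = [u_1 | ... | u_2] ∈ R^(3×2). The projector onto W = col(U) is P = U (U^T U)^(-1) U^T.
Compute U^T U =
  [9, 3]
  [3, 19],
and U^T v = (9, -15).
Solve U^T U · c = U^T v for the coefficients: c = (4/3, -1). The projection is proj_W(v) = U c.
Check: (v - proj_W(v)) · u_1 = 0  (should be 0).
Check: (v - proj_W(v)) · u_2 = 0  (should be 0).
Result: proj_W(v) = (3, 3, 3).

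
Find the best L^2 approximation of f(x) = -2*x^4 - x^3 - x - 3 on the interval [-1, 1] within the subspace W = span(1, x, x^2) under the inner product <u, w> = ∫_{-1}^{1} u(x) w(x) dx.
g(x) = -12*x^2/7 - 8*x/5 - 99/35

The best approximation g ∈ W is the orthogonal projection of f onto W. Writing g = a_0 + a_1 x + a_2 x^2, the coefficients solve the normal equations G · a = b where
  G_{ij} = <φ_i, φ_j> and b_i = <f, φ_i>, with φ_0 = 1, φ_1 = x, φ_2 = x^2.
G =
  [2, 0, 2/3]
  [0, 2/3, 0]
  [2/3, 0, 2/5],
b = (-34/5, -16/15, -18/7).
Solving gives a_0 = -99/35, a_1 = -8/5, a_2 = -12/7, so
  g(x) = -12*x^2/7 - 8*x/5 - 99/35.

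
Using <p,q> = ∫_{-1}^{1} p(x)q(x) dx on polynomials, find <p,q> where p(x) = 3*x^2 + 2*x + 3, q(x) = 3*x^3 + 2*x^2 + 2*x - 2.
<p,q> = -68/15

Expand the product: p(x)·q(x) = 9*x^5 + 12*x^4 + 19*x^3 + 4*x^2 + 2*x - 6.
∫_{-1}^{1} of each monomial x^k gives [2/(k+1) if k even, 0 if k odd]. Integrating term-by-term (or equivalently evaluating the antiderivative F(x) = 3*x^6/2 + 12*x^5/5 + 19*x^4/4 + 4*x^3/3 + x^2 - 6*x at the endpoints):
  F(1) − F(−1) = 299/60 − (571/60) = -68/15.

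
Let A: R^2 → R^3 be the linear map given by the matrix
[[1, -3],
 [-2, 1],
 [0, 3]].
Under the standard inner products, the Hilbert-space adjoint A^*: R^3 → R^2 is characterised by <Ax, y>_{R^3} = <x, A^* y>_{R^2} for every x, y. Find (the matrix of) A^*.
A^* = A^T =
[[1, -2, 0],
 [-3, 1, 3]]

For real matrices with standard dot products, the defining identity <Ax, y> = <x, A^* y> gives (Ax)^T y = x^T (A^*) y, i.e. x^T A^T y = x^T (A^*) y. Since this holds for all x, y, we must have A^* = A^T. Therefore
A^* =
[[1, -2, 0],
 [-3, 1, 3]].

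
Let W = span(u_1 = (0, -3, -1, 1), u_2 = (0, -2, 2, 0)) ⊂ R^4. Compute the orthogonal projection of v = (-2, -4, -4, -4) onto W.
proj_W(v) = (0, -8/3, -8/3, 4/3)

Set up U = [u_1 | ... | u_2] ∈ R^(4×2). The projector onto W = col(U) is P = U (U^T U)^(-1) U^T.
Compute U^T U =
  [11, 4]
  [4, 8],
and U^T v = (12, 0).
Solve U^T U · c = U^T v for the coefficients: c = (4/3, -2/3). The projection is proj_W(v) = U c.
Check: (v - proj_W(v)) · u_1 = 0  (should be 0).
Check: (v - proj_W(v)) · u_2 = 0  (should be 0).
Result: proj_W(v) = (0, -8/3, -8/3, 4/3).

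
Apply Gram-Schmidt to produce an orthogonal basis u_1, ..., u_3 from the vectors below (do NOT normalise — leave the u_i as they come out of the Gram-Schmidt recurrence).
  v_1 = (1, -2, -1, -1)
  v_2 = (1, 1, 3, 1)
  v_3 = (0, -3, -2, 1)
Orthogonal basis:
  u_1 = (1, -2, -1, -1)
  u_2 = (12/7, -3/7, 16/7, 2/7)
  u_3 = (-23/59, -68/59, -11/59, 124/59)

Apply the Gram-Schmidt recurrence
  u_1 = v_1
  u_i = v_i − Σ_{j<i} ((v_i · u_j) / (u_j · u_j)) · u_j.

Step by step this gives:
  u_1 = (1, -2, -1, -1)
  u_2 = (12/7, -3/7, 16/7, 2/7)
  u_3 = (-23/59, -68/59, -11/59, 124/59)

Orthogonality check:
  u_2 · u_1 = 0 (should be 0)
  u_3 · u_1 = 0 (should be 0)
  u_3 · u_2 = 0 (should be 0)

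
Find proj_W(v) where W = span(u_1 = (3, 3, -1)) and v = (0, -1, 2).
proj_W(v) = (-15/19, -15/19, 5/19)

Set up U = [u_1 | ... | u_1] ∈ R^(3×1). The projector onto W = col(U) is P = U (U^T U)^(-1) U^T.
Compute U^T U =
  [19],
and U^T v = (-5).
Solve U^T U · c = U^T v for the coefficients: c = (-5/19). The projection is proj_W(v) = U c.
Check: (v - proj_W(v)) · u_1 = 0  (should be 0).
Result: proj_W(v) = (-15/19, -15/19, 5/19).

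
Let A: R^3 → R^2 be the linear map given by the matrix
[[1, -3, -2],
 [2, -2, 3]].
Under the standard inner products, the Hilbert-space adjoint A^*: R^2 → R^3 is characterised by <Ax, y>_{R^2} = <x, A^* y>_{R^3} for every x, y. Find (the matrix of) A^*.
A^* = A^T =
[[1, 2],
 [-3, -2],
 [-2, 3]]

For real matrices with standard dot products, the defining identity <Ax, y> = <x, A^* y> gives (Ax)^T y = x^T (A^*) y, i.e. x^T A^T y = x^T (A^*) y. Since this holds for all x, y, we must have A^* = A^T. Therefore
A^* =
[[1, 2],
 [-3, -2],
 [-2, 3]].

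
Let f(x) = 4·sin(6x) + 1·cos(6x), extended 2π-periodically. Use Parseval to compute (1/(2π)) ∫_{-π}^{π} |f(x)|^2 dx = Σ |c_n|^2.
Σ |c_n|^2 = 17/2

Expand |f|^2 and use orthogonality of {sin(nx), cos(mx)} on [-π, π]:
  ∫_{-π}^{π} sin(nx)^2 dx = π, ∫ cos(mx)^2 dx = π, and cross terms integrate to 0.
So ∫_{-π}^{π} f(x)^2 dx = 4^2 · π + 1^2 · π = (16 + 1)π.
Divide by 2π: (16 + 1)/2 = 17/2.
By Parseval, this equals Σ |c_n|^2.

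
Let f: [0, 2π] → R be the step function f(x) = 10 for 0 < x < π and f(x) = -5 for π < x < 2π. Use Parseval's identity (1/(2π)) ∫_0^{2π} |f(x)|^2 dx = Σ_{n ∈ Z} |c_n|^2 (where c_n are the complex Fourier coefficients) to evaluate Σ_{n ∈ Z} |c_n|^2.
Σ |c_n|^2 = 125/2

Parseval equates the L^2 energy of f (normalised by 1/(2π)) with the ℓ^2 sum of its Fourier coefficients: (1/(2π)) ∫_0^{2π} |f|^2 = Σ |c_n|^2.
Compute the left side: (1/(2π)) [∫_0^π 10^2 dx + ∫_π^{2π} (-5)^2 dx] = (1/(2π)) · (100π + 25π) = (100 + 25)/2 = 125/2.
So Σ_{n ∈ Z} |c_n|^2 = 125/2.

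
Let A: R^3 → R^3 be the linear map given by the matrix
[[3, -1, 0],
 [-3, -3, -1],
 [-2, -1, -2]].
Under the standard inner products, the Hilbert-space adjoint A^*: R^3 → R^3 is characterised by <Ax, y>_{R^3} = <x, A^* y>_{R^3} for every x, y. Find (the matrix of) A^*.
A^* = A^T =
[[3, -3, -2],
 [-1, -3, -1],
 [0, -1, -2]]

For real matrices with standard dot products, the defining identity <Ax, y> = <x, A^* y> gives (Ax)^T y = x^T (A^*) y, i.e. x^T A^T y = x^T (A^*) y. Since this holds for all x, y, we must have A^* = A^T. Therefore
A^* =
[[3, -3, -2],
 [-1, -3, -1],
 [0, -1, -2]].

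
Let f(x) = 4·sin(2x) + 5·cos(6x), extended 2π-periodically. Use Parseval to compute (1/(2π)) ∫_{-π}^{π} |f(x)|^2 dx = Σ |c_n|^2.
Σ |c_n|^2 = 41/2

Expand |f|^2 and use orthogonality of {sin(nx), cos(mx)} on [-π, π]:
  ∫_{-π}^{π} sin(nx)^2 dx = π, ∫ cos(mx)^2 dx = π, and cross terms integrate to 0.
So ∫_{-π}^{π} f(x)^2 dx = 4^2 · π + 5^2 · π = (16 + 25)π.
Divide by 2π: (16 + 25)/2 = 41/2.
By Parseval, this equals Σ |c_n|^2.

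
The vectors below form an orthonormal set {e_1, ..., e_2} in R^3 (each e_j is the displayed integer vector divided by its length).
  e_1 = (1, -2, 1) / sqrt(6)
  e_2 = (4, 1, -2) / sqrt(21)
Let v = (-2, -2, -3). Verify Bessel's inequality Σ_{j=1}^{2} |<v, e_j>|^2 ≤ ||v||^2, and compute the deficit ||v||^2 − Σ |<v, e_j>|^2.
Σ |<v, e_j>|^2 = 13/14; ||v||^2 = 17; deficit = 225/14

Write each e_j = u_j / sqrt(<u_j, u_j>) where u_j is the displayed integer vector. Then <v, e_j> = <v, u_j> / sqrt(<u_j, u_j>), so |<v, e_j>|^2 = <v, u_j>^2 / <u_j, u_j>.
Coefficients: <v, e_1> = -1/sqrt(6), <v, e_2> = -4/sqrt(21).
Square and sum: Σ |<v, e_j>|^2 = 13/14.
Compute ||v||^2 = v·v = 17.
Deficit = 17 − 13/14 = 225/14 ≥ 0, confirming Bessel's inequality. (The deficit equals ||v − Σ <v,e_j> e_j||^2, the squared distance from v to span{e_j}.)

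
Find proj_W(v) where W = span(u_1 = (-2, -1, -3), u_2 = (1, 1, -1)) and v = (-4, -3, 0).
proj_W(v) = (-82/21, -131/42, -1/42)

Set up U = [u_1 | ... | u_2] ∈ R^(3×2). The projector onto W = col(U) is P = U (U^T U)^(-1) U^T.
Compute U^T U =
  [14, 0]
  [0, 3],
and U^T v = (11, -7).
Solve U^T U · c = U^T v for the coefficients: c = (11/14, -7/3). The projection is proj_W(v) = U c.
Check: (v - proj_W(v)) · u_1 = 0  (should be 0).
Check: (v - proj_W(v)) · u_2 = 0  (should be 0).
Result: proj_W(v) = (-82/21, -131/42, -1/42).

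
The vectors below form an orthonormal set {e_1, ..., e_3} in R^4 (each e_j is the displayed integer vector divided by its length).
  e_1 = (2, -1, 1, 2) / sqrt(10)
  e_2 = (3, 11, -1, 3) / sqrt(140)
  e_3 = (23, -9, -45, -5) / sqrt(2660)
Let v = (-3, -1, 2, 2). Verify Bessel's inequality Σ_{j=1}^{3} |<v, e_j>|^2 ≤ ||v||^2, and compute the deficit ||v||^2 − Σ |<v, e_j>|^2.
Σ |<v, e_j>|^2 = 439/38; ||v||^2 = 18; deficit = 245/38

Write each e_j = u_j / sqrt(<u_j, u_j>) where u_j is the displayed integer vector. Then <v, e_j> = <v, u_j> / sqrt(<u_j, u_j>), so |<v, e_j>|^2 = <v, u_j>^2 / <u_j, u_j>.
Coefficients: <v, e_1> = 1/sqrt(10), <v, e_2> = -16/sqrt(140), <v, e_3> = -160/sqrt(2660).
Square and sum: Σ |<v, e_j>|^2 = 439/38.
Compute ||v||^2 = v·v = 18.
Deficit = 18 − 439/38 = 245/38 ≥ 0, confirming Bessel's inequality. (The deficit equals ||v − Σ <v,e_j> e_j||^2, the squared distance from v to span{e_j}.)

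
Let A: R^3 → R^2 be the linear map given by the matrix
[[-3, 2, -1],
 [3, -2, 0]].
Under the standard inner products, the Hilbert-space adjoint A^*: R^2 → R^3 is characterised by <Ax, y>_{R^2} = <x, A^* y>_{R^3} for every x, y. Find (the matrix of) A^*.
A^* = A^T =
[[-3, 3],
 [2, -2],
 [-1, 0]]

For real matrices with standard dot products, the defining identity <Ax, y> = <x, A^* y> gives (Ax)^T y = x^T (A^*) y, i.e. x^T A^T y = x^T (A^*) y. Since this holds for all x, y, we must have A^* = A^T. Therefore
A^* =
[[-3, 3],
 [2, -2],
 [-1, 0]].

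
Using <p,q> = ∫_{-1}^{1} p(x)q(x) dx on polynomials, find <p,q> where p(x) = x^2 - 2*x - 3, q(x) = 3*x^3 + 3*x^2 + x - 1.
<p,q> = -16/5

Expand the product: p(x)·q(x) = 3*x^5 - 3*x^4 - 14*x^3 - 12*x^2 - x + 3.
∫_{-1}^{1} of each monomial x^k gives [2/(k+1) if k even, 0 if k odd]. Integrating term-by-term (or equivalently evaluating the antiderivative F(x) = x^6/2 - 3*x^5/5 - 7*x^4/2 - 4*x^3 - x^2/2 + 3*x at the endpoints):
  F(1) − F(−1) = -51/10 − (-19/10) = -16/5.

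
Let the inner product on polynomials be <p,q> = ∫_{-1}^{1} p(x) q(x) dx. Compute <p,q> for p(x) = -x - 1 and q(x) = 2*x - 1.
<p,q> = 2/3

Expand the product: p(x)·q(x) = -2*x^2 - x + 1.
∫_{-1}^{1} of each monomial x^k gives [2/(k+1) if k even, 0 if k odd]. Integrating term-by-term (or equivalently evaluating the antiderivative F(x) = -2*x^3/3 - x^2/2 + x at the endpoints):
  F(1) − F(−1) = -1/6 − (-5/6) = 2/3.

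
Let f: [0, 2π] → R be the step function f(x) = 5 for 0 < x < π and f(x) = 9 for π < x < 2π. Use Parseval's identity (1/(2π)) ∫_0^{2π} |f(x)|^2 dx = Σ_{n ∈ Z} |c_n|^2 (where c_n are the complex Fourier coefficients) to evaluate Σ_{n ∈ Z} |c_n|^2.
Σ |c_n|^2 = 53

Parseval equates the L^2 energy of f (normalised by 1/(2π)) with the ℓ^2 sum of its Fourier coefficients: (1/(2π)) ∫_0^{2π} |f|^2 = Σ |c_n|^2.
Compute the left side: (1/(2π)) [∫_0^π 5^2 dx + ∫_π^{2π} 9^2 dx] = (1/(2π)) · (25π + 81π) = (25 + 81)/2 = 53.
So Σ_{n ∈ Z} |c_n|^2 = 53.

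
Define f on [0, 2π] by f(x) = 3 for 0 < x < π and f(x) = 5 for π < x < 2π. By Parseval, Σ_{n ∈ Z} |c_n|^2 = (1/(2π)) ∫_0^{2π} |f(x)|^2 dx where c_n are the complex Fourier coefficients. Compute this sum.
Σ |c_n|^2 = 17

Parseval equates the L^2 energy of f (normalised by 1/(2π)) with the ℓ^2 sum of its Fourier coefficients: (1/(2π)) ∫_0^{2π} |f|^2 = Σ |c_n|^2.
Compute the left side: (1/(2π)) [∫_0^π 3^2 dx + ∫_π^{2π} 5^2 dx] = (1/(2π)) · (9π + 25π) = (9 + 25)/2 = 17.
So Σ_{n ∈ Z} |c_n|^2 = 17.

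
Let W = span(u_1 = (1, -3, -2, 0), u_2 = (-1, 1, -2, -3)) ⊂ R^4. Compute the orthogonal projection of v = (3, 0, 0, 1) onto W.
proj_W(v) = (43/70, -73/70, 13/35, 6/5)

Set up U = [u_1 | ... | u_2] ∈ R^(4×2). The projector onto W = col(U) is P = U (U^T U)^(-1) U^T.
Compute U^T U =
  [14, 0]
  [0, 15],
and U^T v = (3, -6).
Solve U^T U · c = U^T v for the coefficients: c = (3/14, -2/5). The projection is proj_W(v) = U c.
Check: (v - proj_W(v)) · u_1 = 0  (should be 0).
Check: (v - proj_W(v)) · u_2 = 0  (should be 0).
Result: proj_W(v) = (43/70, -73/70, 13/35, 6/5).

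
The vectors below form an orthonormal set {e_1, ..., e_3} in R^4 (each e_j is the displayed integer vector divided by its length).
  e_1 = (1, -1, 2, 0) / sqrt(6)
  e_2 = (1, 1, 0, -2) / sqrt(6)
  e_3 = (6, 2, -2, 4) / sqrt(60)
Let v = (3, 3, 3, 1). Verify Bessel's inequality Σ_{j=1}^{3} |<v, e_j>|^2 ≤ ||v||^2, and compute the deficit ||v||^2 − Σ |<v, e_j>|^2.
Σ |<v, e_j>|^2 = 251/15; ||v||^2 = 28; deficit = 169/15

Write each e_j = u_j / sqrt(<u_j, u_j>) where u_j is the displayed integer vector. Then <v, e_j> = <v, u_j> / sqrt(<u_j, u_j>), so |<v, e_j>|^2 = <v, u_j>^2 / <u_j, u_j>.
Coefficients: <v, e_1> = 6/sqrt(6), <v, e_2> = 4/sqrt(6), <v, e_3> = 22/sqrt(60).
Square and sum: Σ |<v, e_j>|^2 = 251/15.
Compute ||v||^2 = v·v = 28.
Deficit = 28 − 251/15 = 169/15 ≥ 0, confirming Bessel's inequality. (The deficit equals ||v − Σ <v,e_j> e_j||^2, the squared distance from v to span{e_j}.)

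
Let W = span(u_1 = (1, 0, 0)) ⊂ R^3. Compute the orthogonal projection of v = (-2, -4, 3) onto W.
proj_W(v) = (-2, 0, 0)

Set up U = [u_1 | ... | u_1] ∈ R^(3×1). The projector onto W = col(U) is P = U (U^T U)^(-1) U^T.
Compute U^T U =
  [1],
and U^T v = (-2).
Solve U^T U · c = U^T v for the coefficients: c = (-2). The projection is proj_W(v) = U c.
Check: (v - proj_W(v)) · u_1 = 0  (should be 0).
Result: proj_W(v) = (-2, 0, 0).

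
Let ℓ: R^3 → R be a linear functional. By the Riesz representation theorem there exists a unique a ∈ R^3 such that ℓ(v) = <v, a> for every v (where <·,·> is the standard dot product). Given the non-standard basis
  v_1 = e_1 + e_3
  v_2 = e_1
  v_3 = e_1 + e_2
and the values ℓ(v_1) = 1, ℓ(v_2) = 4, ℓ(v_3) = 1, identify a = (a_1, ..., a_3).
a = (4, -3, -3)

Write a = (a_1, ..., a_3) in the standard basis. For each basis vector v_i, ℓ(v_i) = <v_i, a> is a linear equation in the a_j's. Collect the n equations into a matrix system V a = ℓ, where row i of V is v_i (expressed in the standard basis). Since V is invertible (lower-triangular with 1s on the diagonal, up to permutation), solve by back-substitution:
  V =
[[1, 0, 1],
 [1, 0, 0],
 [1, 1, 0]]
  V a = (1, 4, 1)
Solving gives a = (4, -3, -3).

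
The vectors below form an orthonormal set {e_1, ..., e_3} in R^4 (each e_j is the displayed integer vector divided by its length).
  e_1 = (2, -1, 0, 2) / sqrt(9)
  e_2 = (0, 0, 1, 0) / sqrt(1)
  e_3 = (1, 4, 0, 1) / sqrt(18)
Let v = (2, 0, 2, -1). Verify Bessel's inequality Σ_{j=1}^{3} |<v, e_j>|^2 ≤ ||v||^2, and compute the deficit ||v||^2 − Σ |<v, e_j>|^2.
Σ |<v, e_j>|^2 = 9/2; ||v||^2 = 9; deficit = 9/2

Write each e_j = u_j / sqrt(<u_j, u_j>) where u_j is the displayed integer vector. Then <v, e_j> = <v, u_j> / sqrt(<u_j, u_j>), so |<v, e_j>|^2 = <v, u_j>^2 / <u_j, u_j>.
Coefficients: <v, e_1> = 2/sqrt(9), <v, e_2> = 2/sqrt(1), <v, e_3> = 1/sqrt(18).
Square and sum: Σ |<v, e_j>|^2 = 9/2.
Compute ||v||^2 = v·v = 9.
Deficit = 9 − 9/2 = 9/2 ≥ 0, confirming Bessel's inequality. (The deficit equals ||v − Σ <v,e_j> e_j||^2, the squared distance from v to span{e_j}.)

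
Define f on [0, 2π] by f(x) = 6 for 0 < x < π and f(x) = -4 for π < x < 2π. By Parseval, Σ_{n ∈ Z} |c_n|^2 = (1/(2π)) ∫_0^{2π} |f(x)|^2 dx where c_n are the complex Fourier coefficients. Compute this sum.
Σ |c_n|^2 = 26

Parseval equates the L^2 energy of f (normalised by 1/(2π)) with the ℓ^2 sum of its Fourier coefficients: (1/(2π)) ∫_0^{2π} |f|^2 = Σ |c_n|^2.
Compute the left side: (1/(2π)) [∫_0^π 6^2 dx + ∫_π^{2π} (-4)^2 dx] = (1/(2π)) · (36π + 16π) = (36 + 16)/2 = 26.
So Σ_{n ∈ Z} |c_n|^2 = 26.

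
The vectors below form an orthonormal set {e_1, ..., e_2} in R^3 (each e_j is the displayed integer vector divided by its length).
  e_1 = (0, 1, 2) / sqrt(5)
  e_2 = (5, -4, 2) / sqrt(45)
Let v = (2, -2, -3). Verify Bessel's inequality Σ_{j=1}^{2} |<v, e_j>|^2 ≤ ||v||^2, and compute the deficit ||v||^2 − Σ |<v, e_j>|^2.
Σ |<v, e_j>|^2 = 16; ||v||^2 = 17; deficit = 1

Write each e_j = u_j / sqrt(<u_j, u_j>) where u_j is the displayed integer vector. Then <v, e_j> = <v, u_j> / sqrt(<u_j, u_j>), so |<v, e_j>|^2 = <v, u_j>^2 / <u_j, u_j>.
Coefficients: <v, e_1> = -8/sqrt(5), <v, e_2> = 12/sqrt(45).
Square and sum: Σ |<v, e_j>|^2 = 16.
Compute ||v||^2 = v·v = 17.
Deficit = 17 − 16 = 1 ≥ 0, confirming Bessel's inequality. (The deficit equals ||v − Σ <v,e_j> e_j||^2, the squared distance from v to span{e_j}.)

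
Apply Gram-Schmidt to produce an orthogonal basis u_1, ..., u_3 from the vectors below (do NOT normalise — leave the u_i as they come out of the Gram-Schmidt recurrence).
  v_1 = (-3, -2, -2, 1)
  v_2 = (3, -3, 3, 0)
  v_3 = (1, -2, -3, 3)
Orthogonal basis:
  u_1 = (-3, -2, -2, 1)
  u_2 = (3/2, -4, 2, 1/2)
  u_3 = (7/3, 0, -7/3, 7/3)

Apply the Gram-Schmidt recurrence
  u_1 = v_1
  u_i = v_i − Σ_{j<i} ((v_i · u_j) / (u_j · u_j)) · u_j.

Step by step this gives:
  u_1 = (-3, -2, -2, 1)
  u_2 = (3/2, -4, 2, 1/2)
  u_3 = (7/3, 0, -7/3, 7/3)

Orthogonality check:
  u_2 · u_1 = 0 (should be 0)
  u_3 · u_1 = 0 (should be 0)
  u_3 · u_2 = 0 (should be 0)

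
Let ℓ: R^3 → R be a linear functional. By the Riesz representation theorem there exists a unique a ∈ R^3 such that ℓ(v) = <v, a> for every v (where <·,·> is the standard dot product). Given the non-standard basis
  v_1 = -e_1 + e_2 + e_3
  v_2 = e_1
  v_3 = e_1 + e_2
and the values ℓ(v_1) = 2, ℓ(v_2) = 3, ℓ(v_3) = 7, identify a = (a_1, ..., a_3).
a = (3, 4, 1)

Write a = (a_1, ..., a_3) in the standard basis. For each basis vector v_i, ℓ(v_i) = <v_i, a> is a linear equation in the a_j's. Collect the n equations into a matrix system V a = ℓ, where row i of V is v_i (expressed in the standard basis). Since V is invertible (lower-triangular with 1s on the diagonal, up to permutation), solve by back-substitution:
  V =
[[-1, 1, 1],
 [1, 0, 0],
 [1, 1, 0]]
  V a = (2, 3, 7)
Solving gives a = (3, 4, 1).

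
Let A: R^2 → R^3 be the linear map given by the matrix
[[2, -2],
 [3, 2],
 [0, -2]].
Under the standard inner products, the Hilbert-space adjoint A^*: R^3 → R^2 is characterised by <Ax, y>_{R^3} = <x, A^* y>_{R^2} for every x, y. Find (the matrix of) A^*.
A^* = A^T =
[[2, 3, 0],
 [-2, 2, -2]]

For real matrices with standard dot products, the defining identity <Ax, y> = <x, A^* y> gives (Ax)^T y = x^T (A^*) y, i.e. x^T A^T y = x^T (A^*) y. Since this holds for all x, y, we must have A^* = A^T. Therefore
A^* =
[[2, 3, 0],
 [-2, 2, -2]].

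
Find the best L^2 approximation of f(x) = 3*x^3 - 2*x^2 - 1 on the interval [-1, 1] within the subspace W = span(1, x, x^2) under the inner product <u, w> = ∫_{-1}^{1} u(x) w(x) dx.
g(x) = -2*x^2 + 9*x/5 - 1

The best approximation g ∈ W is the orthogonal projection of f onto W. Writing g = a_0 + a_1 x + a_2 x^2, the coefficients solve the normal equations G · a = b where
  G_{ij} = <φ_i, φ_j> and b_i = <f, φ_i>, with φ_0 = 1, φ_1 = x, φ_2 = x^2.
G =
  [2, 0, 2/3]
  [0, 2/3, 0]
  [2/3, 0, 2/5],
b = (-10/3, 6/5, -22/15).
Solving gives a_0 = -1, a_1 = 9/5, a_2 = -2, so
  g(x) = -2*x^2 + 9*x/5 - 1.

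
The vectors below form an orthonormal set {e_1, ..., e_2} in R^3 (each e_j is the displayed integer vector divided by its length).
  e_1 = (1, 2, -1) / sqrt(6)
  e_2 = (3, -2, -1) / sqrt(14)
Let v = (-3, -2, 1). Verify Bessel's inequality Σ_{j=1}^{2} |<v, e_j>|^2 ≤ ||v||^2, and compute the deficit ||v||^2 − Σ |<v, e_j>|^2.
Σ |<v, e_j>|^2 = 278/21; ||v||^2 = 14; deficit = 16/21

Write each e_j = u_j / sqrt(<u_j, u_j>) where u_j is the displayed integer vector. Then <v, e_j> = <v, u_j> / sqrt(<u_j, u_j>), so |<v, e_j>|^2 = <v, u_j>^2 / <u_j, u_j>.
Coefficients: <v, e_1> = -8/sqrt(6), <v, e_2> = -6/sqrt(14).
Square and sum: Σ |<v, e_j>|^2 = 278/21.
Compute ||v||^2 = v·v = 14.
Deficit = 14 − 278/21 = 16/21 ≥ 0, confirming Bessel's inequality. (The deficit equals ||v − Σ <v,e_j> e_j||^2, the squared distance from v to span{e_j}.)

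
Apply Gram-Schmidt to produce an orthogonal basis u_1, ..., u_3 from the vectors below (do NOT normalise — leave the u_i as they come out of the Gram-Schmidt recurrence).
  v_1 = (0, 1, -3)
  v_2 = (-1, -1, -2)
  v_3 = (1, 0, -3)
Orthogonal basis:
  u_1 = (0, 1, -3)
  u_2 = (-1, -3/2, -1/2)
  u_3 = (8/7, -24/35, -8/35)

Apply the Gram-Schmidt recurrence
  u_1 = v_1
  u_i = v_i − Σ_{j<i} ((v_i · u_j) / (u_j · u_j)) · u_j.

Step by step this gives:
  u_1 = (0, 1, -3)
  u_2 = (-1, -3/2, -1/2)
  u_3 = (8/7, -24/35, -8/35)

Orthogonality check:
  u_2 · u_1 = 0 (should be 0)
  u_3 · u_1 = 0 (should be 0)
  u_3 · u_2 = 0 (should be 0)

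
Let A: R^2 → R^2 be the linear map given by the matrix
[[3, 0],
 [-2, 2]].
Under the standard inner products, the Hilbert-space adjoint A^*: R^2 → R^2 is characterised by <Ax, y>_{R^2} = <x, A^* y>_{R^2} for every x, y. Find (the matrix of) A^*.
A^* = A^T =
[[3, -2],
 [0, 2]]

For real matrices with standard dot products, the defining identity <Ax, y> = <x, A^* y> gives (Ax)^T y = x^T (A^*) y, i.e. x^T A^T y = x^T (A^*) y. Since this holds for all x, y, we must have A^* = A^T. Therefore
A^* =
[[3, -2],
 [0, 2]].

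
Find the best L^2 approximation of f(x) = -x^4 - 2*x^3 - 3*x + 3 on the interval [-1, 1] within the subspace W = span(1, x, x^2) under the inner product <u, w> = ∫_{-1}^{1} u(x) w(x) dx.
g(x) = -6*x^2/7 - 21*x/5 + 108/35

The best approximation g ∈ W is the orthogonal projection of f onto W. Writing g = a_0 + a_1 x + a_2 x^2, the coefficients solve the normal equations G · a = b where
  G_{ij} = <φ_i, φ_j> and b_i = <f, φ_i>, with φ_0 = 1, φ_1 = x, φ_2 = x^2.
G =
  [2, 0, 2/3]
  [0, 2/3, 0]
  [2/3, 0, 2/5],
b = (28/5, -14/5, 12/7).
Solving gives a_0 = 108/35, a_1 = -21/5, a_2 = -6/7, so
  g(x) = -6*x^2/7 - 21*x/5 + 108/35.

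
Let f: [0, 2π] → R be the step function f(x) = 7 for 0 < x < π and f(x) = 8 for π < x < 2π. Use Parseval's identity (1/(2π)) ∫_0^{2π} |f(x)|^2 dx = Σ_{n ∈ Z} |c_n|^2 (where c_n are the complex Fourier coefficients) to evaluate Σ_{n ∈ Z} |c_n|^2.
Σ |c_n|^2 = 113/2

Parseval equates the L^2 energy of f (normalised by 1/(2π)) with the ℓ^2 sum of its Fourier coefficients: (1/(2π)) ∫_0^{2π} |f|^2 = Σ |c_n|^2.
Compute the left side: (1/(2π)) [∫_0^π 7^2 dx + ∫_π^{2π} 8^2 dx] = (1/(2π)) · (49π + 64π) = (49 + 64)/2 = 113/2.
So Σ_{n ∈ Z} |c_n|^2 = 113/2.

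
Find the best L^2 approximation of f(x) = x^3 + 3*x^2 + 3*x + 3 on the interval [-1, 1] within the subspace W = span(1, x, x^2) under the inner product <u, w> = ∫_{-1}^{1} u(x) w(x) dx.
g(x) = 3*x^2 + 18*x/5 + 3

The best approximation g ∈ W is the orthogonal projection of f onto W. Writing g = a_0 + a_1 x + a_2 x^2, the coefficients solve the normal equations G · a = b where
  G_{ij} = <φ_i, φ_j> and b_i = <f, φ_i>, with φ_0 = 1, φ_1 = x, φ_2 = x^2.
G =
  [2, 0, 2/3]
  [0, 2/3, 0]
  [2/3, 0, 2/5],
b = (8, 12/5, 16/5).
Solving gives a_0 = 3, a_1 = 18/5, a_2 = 3, so
  g(x) = 3*x^2 + 18*x/5 + 3.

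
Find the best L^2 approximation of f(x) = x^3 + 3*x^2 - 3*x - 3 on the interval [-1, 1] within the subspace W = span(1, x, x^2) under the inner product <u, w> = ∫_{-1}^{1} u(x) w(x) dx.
g(x) = 3*x^2 - 12*x/5 - 3

The best approximation g ∈ W is the orthogonal projection of f onto W. Writing g = a_0 + a_1 x + a_2 x^2, the coefficients solve the normal equations G · a = b where
  G_{ij} = <φ_i, φ_j> and b_i = <f, φ_i>, with φ_0 = 1, φ_1 = x, φ_2 = x^2.
G =
  [2, 0, 2/3]
  [0, 2/3, 0]
  [2/3, 0, 2/5],
b = (-4, -8/5, -4/5).
Solving gives a_0 = -3, a_1 = -12/5, a_2 = 3, so
  g(x) = 3*x^2 - 12*x/5 - 3.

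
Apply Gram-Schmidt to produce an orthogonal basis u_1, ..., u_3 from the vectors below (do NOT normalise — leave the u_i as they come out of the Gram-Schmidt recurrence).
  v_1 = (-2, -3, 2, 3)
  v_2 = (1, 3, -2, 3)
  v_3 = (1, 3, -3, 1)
Orthogonal basis:
  u_1 = (-2, -3, 2, 3)
  u_2 = (7/13, 30/13, -20/13, 48/13)
  u_3 = (-132/281, -84/281, -225/281, -22/281)

Apply the Gram-Schmidt recurrence
  u_1 = v_1
  u_i = v_i − Σ_{j<i} ((v_i · u_j) / (u_j · u_j)) · u_j.

Step by step this gives:
  u_1 = (-2, -3, 2, 3)
  u_2 = (7/13, 30/13, -20/13, 48/13)
  u_3 = (-132/281, -84/281, -225/281, -22/281)

Orthogonality check:
  u_2 · u_1 = 0 (should be 0)
  u_3 · u_1 = 0 (should be 0)
  u_3 · u_2 = 0 (should be 0)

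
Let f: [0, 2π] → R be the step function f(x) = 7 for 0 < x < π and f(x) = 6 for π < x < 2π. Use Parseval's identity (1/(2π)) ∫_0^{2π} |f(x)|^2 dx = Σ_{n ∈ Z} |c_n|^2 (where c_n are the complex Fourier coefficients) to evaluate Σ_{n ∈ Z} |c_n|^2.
Σ |c_n|^2 = 85/2

Parseval equates the L^2 energy of f (normalised by 1/(2π)) with the ℓ^2 sum of its Fourier coefficients: (1/(2π)) ∫_0^{2π} |f|^2 = Σ |c_n|^2.
Compute the left side: (1/(2π)) [∫_0^π 7^2 dx + ∫_π^{2π} 6^2 dx] = (1/(2π)) · (49π + 36π) = (49 + 36)/2 = 85/2.
So Σ_{n ∈ Z} |c_n|^2 = 85/2.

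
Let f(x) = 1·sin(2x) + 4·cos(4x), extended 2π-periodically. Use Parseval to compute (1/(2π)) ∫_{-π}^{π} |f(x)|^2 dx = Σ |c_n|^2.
Σ |c_n|^2 = 17/2

Expand |f|^2 and use orthogonality of {sin(nx), cos(mx)} on [-π, π]:
  ∫_{-π}^{π} sin(nx)^2 dx = π, ∫ cos(mx)^2 dx = π, and cross terms integrate to 0.
So ∫_{-π}^{π} f(x)^2 dx = 1^2 · π + 4^2 · π = (1 + 16)π.
Divide by 2π: (1 + 16)/2 = 17/2.
By Parseval, this equals Σ |c_n|^2.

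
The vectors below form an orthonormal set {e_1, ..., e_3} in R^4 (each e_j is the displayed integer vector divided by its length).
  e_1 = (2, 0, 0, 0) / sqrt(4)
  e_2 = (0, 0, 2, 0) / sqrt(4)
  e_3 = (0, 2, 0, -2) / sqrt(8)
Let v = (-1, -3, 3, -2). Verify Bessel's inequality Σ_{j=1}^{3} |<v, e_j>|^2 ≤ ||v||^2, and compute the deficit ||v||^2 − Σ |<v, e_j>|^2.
Σ |<v, e_j>|^2 = 21/2; ||v||^2 = 23; deficit = 25/2

Write each e_j = u_j / sqrt(<u_j, u_j>) where u_j is the displayed integer vector. Then <v, e_j> = <v, u_j> / sqrt(<u_j, u_j>), so |<v, e_j>|^2 = <v, u_j>^2 / <u_j, u_j>.
Coefficients: <v, e_1> = -2/sqrt(4), <v, e_2> = 6/sqrt(4), <v, e_3> = -2/sqrt(8).
Square and sum: Σ |<v, e_j>|^2 = 21/2.
Compute ||v||^2 = v·v = 23.
Deficit = 23 − 21/2 = 25/2 ≥ 0, confirming Bessel's inequality. (The deficit equals ||v − Σ <v,e_j> e_j||^2, the squared distance from v to span{e_j}.)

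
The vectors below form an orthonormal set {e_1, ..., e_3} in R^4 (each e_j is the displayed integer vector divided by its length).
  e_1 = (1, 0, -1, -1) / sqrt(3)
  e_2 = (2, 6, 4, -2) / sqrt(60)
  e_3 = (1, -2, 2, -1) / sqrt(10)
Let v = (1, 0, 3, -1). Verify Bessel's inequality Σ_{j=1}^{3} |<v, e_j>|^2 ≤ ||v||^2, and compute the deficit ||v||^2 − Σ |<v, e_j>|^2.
Σ |<v, e_j>|^2 = 11; ||v||^2 = 11; deficit = 0

Write each e_j = u_j / sqrt(<u_j, u_j>) where u_j is the displayed integer vector. Then <v, e_j> = <v, u_j> / sqrt(<u_j, u_j>), so |<v, e_j>|^2 = <v, u_j>^2 / <u_j, u_j>.
Coefficients: <v, e_1> = -1/sqrt(3), <v, e_2> = 16/sqrt(60), <v, e_3> = 8/sqrt(10).
Square and sum: Σ |<v, e_j>|^2 = 11.
Compute ||v||^2 = v·v = 11.
Deficit = 11 − 11 = 0 ≥ 0, confirming Bessel's inequality. (The deficit equals ||v − Σ <v,e_j> e_j||^2, the squared distance from v to span{e_j}.)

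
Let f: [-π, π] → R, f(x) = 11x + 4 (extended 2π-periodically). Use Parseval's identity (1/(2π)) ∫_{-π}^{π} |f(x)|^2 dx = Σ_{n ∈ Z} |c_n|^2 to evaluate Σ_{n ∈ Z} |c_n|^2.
Σ |c_n|^2 = 121π^2/3 + 16

Expand and integrate term by term over [-π, π]:
  ∫ (11x)^2 dx = 121·(2π^3/3); ∫ 2·11·(4)·x dx = 0 (odd integrand); ∫ 4^2 dx = 16·2π.
So (1/(2π)) ∫_{-π}^{π} (11x + 4)^2 dx = 121π^2/3 + 16 = 121π^2/3 + 16.
Parseval ⇒ Σ |c_n|^2 = 121π^2/3 + 16.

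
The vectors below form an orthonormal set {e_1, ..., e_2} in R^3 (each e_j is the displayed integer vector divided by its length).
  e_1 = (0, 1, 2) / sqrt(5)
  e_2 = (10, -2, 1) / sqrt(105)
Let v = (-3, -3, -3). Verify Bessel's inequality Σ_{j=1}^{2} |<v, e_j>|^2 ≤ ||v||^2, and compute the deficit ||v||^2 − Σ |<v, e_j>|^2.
Σ |<v, e_j>|^2 = 162/7; ||v||^2 = 27; deficit = 27/7

Write each e_j = u_j / sqrt(<u_j, u_j>) where u_j is the displayed integer vector. Then <v, e_j> = <v, u_j> / sqrt(<u_j, u_j>), so |<v, e_j>|^2 = <v, u_j>^2 / <u_j, u_j>.
Coefficients: <v, e_1> = -9/sqrt(5), <v, e_2> = -27/sqrt(105).
Square and sum: Σ |<v, e_j>|^2 = 162/7.
Compute ||v||^2 = v·v = 27.
Deficit = 27 − 162/7 = 27/7 ≥ 0, confirming Bessel's inequality. (The deficit equals ||v − Σ <v,e_j> e_j||^2, the squared distance from v to span{e_j}.)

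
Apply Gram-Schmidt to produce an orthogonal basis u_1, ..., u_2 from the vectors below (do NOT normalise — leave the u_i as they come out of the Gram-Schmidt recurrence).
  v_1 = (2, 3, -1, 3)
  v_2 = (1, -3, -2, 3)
Orthogonal basis:
  u_1 = (2, 3, -1, 3)
  u_2 = (15/23, -81/23, -42/23, 57/23)

Apply the Gram-Schmidt recurrence
  u_1 = v_1
  u_i = v_i − Σ_{j<i} ((v_i · u_j) / (u_j · u_j)) · u_j.

Step by step this gives:
  u_1 = (2, 3, -1, 3)
  u_2 = (15/23, -81/23, -42/23, 57/23)

Orthogonality check:
  u_2 · u_1 = 0 (should be 0)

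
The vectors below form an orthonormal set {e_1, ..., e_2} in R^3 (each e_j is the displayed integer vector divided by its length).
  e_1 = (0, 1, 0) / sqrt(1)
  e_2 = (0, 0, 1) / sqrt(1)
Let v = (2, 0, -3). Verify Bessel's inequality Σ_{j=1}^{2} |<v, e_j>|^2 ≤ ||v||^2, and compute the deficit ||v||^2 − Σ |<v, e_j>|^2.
Σ |<v, e_j>|^2 = 9; ||v||^2 = 13; deficit = 4

Write each e_j = u_j / sqrt(<u_j, u_j>) where u_j is the displayed integer vector. Then <v, e_j> = <v, u_j> / sqrt(<u_j, u_j>), so |<v, e_j>|^2 = <v, u_j>^2 / <u_j, u_j>.
Coefficients: <v, e_1> = 0/sqrt(1), <v, e_2> = -3/sqrt(1).
Square and sum: Σ |<v, e_j>|^2 = 9.
Compute ||v||^2 = v·v = 13.
Deficit = 13 − 9 = 4 ≥ 0, confirming Bessel's inequality. (The deficit equals ||v − Σ <v,e_j> e_j||^2, the squared distance from v to span{e_j}.)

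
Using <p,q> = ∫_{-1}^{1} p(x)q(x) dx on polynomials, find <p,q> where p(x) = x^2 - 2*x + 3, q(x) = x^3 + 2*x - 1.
<p,q> = -152/15

Expand the product: p(x)·q(x) = x^5 - 2*x^4 + 5*x^3 - 5*x^2 + 8*x - 3.
∫_{-1}^{1} of each monomial x^k gives [2/(k+1) if k even, 0 if k odd]. Integrating term-by-term (or equivalently evaluating the antiderivative F(x) = x^6/6 - 2*x^5/5 + 5*x^4/4 - 5*x^3/3 + 4*x^2 - 3*x at the endpoints):
  F(1) − F(−1) = 7/20 − (629/60) = -152/15.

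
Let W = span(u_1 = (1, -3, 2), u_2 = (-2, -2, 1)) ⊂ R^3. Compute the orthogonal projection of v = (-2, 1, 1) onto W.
proj_W(v) = (-11/6, 1/6, -1/3)

Set up U = [u_1 | ... | u_2] ∈ R^(3×2). The projector onto W = col(U) is P = U (U^T U)^(-1) U^T.
Compute U^T U =
  [14, 6]
  [6, 9],
and U^T v = (-3, 3).
Solve U^T U · c = U^T v for the coefficients: c = (-1/2, 2/3). The projection is proj_W(v) = U c.
Check: (v - proj_W(v)) · u_1 = 0  (should be 0).
Check: (v - proj_W(v)) · u_2 = 0  (should be 0).
Result: proj_W(v) = (-11/6, 1/6, -1/3).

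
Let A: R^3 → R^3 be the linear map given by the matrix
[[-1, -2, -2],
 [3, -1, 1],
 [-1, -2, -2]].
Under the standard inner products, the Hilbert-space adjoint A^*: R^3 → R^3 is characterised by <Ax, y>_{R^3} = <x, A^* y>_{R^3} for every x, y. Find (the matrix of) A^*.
A^* = A^T =
[[-1, 3, -1],
 [-2, -1, -2],
 [-2, 1, -2]]

For real matrices with standard dot products, the defining identity <Ax, y> = <x, A^* y> gives (Ax)^T y = x^T (A^*) y, i.e. x^T A^T y = x^T (A^*) y. Since this holds for all x, y, we must have A^* = A^T. Therefore
A^* =
[[-1, 3, -1],
 [-2, -1, -2],
 [-2, 1, -2]].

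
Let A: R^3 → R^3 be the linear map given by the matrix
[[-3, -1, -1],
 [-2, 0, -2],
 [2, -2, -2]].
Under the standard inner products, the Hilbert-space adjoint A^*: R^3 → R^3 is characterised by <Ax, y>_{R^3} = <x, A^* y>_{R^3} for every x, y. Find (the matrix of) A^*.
A^* = A^T =
[[-3, -2, 2],
 [-1, 0, -2],
 [-1, -2, -2]]

For real matrices with standard dot products, the defining identity <Ax, y> = <x, A^* y> gives (Ax)^T y = x^T (A^*) y, i.e. x^T A^T y = x^T (A^*) y. Since this holds for all x, y, we must have A^* = A^T. Therefore
A^* =
[[-3, -2, 2],
 [-1, 0, -2],
 [-1, -2, -2]].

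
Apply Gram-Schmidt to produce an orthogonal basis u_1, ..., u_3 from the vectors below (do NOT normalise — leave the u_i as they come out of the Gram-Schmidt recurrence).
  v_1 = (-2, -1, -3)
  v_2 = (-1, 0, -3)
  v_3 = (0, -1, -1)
Orthogonal basis:
  u_1 = (-2, -1, -3)
  u_2 = (4/7, 11/14, -9/14)
  u_3 = (12/19, -12/19, -4/19)

Apply the Gram-Schmidt recurrence
  u_1 = v_1
  u_i = v_i − Σ_{j<i} ((v_i · u_j) / (u_j · u_j)) · u_j.

Step by step this gives:
  u_1 = (-2, -1, -3)
  u_2 = (4/7, 11/14, -9/14)
  u_3 = (12/19, -12/19, -4/19)

Orthogonality check:
  u_2 · u_1 = 0 (should be 0)
  u_3 · u_1 = 0 (should be 0)
  u_3 · u_2 = 0 (should be 0)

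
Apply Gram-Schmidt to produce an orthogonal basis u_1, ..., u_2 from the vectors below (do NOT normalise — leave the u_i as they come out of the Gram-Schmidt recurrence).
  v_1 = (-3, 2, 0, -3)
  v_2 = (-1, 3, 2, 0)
Orthogonal basis:
  u_1 = (-3, 2, 0, -3)
  u_2 = (5/22, 24/11, 2, 27/22)

Apply the Gram-Schmidt recurrence
  u_1 = v_1
  u_i = v_i − Σ_{j<i} ((v_i · u_j) / (u_j · u_j)) · u_j.

Step by step this gives:
  u_1 = (-3, 2, 0, -3)
  u_2 = (5/22, 24/11, 2, 27/22)

Orthogonality check:
  u_2 · u_1 = 0 (should be 0)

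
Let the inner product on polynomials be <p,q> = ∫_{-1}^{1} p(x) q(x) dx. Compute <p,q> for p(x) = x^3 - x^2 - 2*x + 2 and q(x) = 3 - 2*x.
<p,q> = 178/15

Expand the product: p(x)·q(x) = -2*x^4 + 5*x^3 + x^2 - 10*x + 6.
∫_{-1}^{1} of each monomial x^k gives [2/(k+1) if k even, 0 if k odd]. Integrating term-by-term (or equivalently evaluating the antiderivative F(x) = -2*x^5/5 + 5*x^4/4 + x^3/3 - 5*x^2 + 6*x at the endpoints):
  F(1) − F(−1) = 131/60 − (-581/60) = 178/15.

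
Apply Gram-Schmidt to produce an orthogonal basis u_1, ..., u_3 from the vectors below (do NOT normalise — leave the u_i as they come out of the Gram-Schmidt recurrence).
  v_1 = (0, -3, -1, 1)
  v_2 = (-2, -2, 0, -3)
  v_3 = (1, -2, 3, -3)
Orthogonal basis:
  u_1 = (0, -3, -1, 1)
  u_2 = (-2, -13/11, 3/11, -36/11)
  u_3 = (210/89, -213/178, 501/178, -69/89)

Apply the Gram-Schmidt recurrence
  u_1 = v_1
  u_i = v_i − Σ_{j<i} ((v_i · u_j) / (u_j · u_j)) · u_j.

Step by step this gives:
  u_1 = (0, -3, -1, 1)
  u_2 = (-2, -13/11, 3/11, -36/11)
  u_3 = (210/89, -213/178, 501/178, -69/89)

Orthogonality check:
  u_2 · u_1 = 0 (should be 0)
  u_3 · u_1 = 0 (should be 0)
  u_3 · u_2 = 0 (should be 0)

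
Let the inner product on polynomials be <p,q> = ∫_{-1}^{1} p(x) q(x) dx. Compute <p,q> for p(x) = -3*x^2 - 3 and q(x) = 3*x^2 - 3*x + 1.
<p,q> = -88/5

Expand the product: p(x)·q(x) = -9*x^4 + 9*x^3 - 12*x^2 + 9*x - 3.
∫_{-1}^{1} of each monomial x^k gives [2/(k+1) if k even, 0 if k odd]. Integrating term-by-term (or equivalently evaluating the antiderivative F(x) = -9*x^5/5 + 9*x^4/4 - 4*x^3 + 9*x^2/2 - 3*x at the endpoints):
  F(1) − F(−1) = -41/20 − (311/20) = -88/5.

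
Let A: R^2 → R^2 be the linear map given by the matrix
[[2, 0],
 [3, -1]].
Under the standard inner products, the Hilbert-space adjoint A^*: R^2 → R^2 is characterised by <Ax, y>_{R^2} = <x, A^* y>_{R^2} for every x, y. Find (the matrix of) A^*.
A^* = A^T =
[[2, 3],
 [0, -1]]

For real matrices with standard dot products, the defining identity <Ax, y> = <x, A^* y> gives (Ax)^T y = x^T (A^*) y, i.e. x^T A^T y = x^T (A^*) y. Since this holds for all x, y, we must have A^* = A^T. Therefore
A^* =
[[2, 3],
 [0, -1]].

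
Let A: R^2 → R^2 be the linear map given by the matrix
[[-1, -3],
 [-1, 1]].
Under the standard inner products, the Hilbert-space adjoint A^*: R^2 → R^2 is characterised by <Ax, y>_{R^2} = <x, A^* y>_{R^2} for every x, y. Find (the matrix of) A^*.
A^* = A^T =
[[-1, -1],
 [-3, 1]]

For real matrices with standard dot products, the defining identity <Ax, y> = <x, A^* y> gives (Ax)^T y = x^T (A^*) y, i.e. x^T A^T y = x^T (A^*) y. Since this holds for all x, y, we must have A^* = A^T. Therefore
A^* =
[[-1, -1],
 [-3, 1]].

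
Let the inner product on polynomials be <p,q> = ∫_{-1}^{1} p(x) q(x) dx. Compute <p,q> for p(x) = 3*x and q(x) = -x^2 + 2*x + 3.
<p,q> = 4

Expand the product: p(x)·q(x) = -3*x^3 + 6*x^2 + 9*x.
∫_{-1}^{1} of each monomial x^k gives [2/(k+1) if k even, 0 if k odd]. Integrating term-by-term (or equivalently evaluating the antiderivative F(x) = -3*x^4/4 + 2*x^3 + 9*x^2/2 at the endpoints):
  F(1) − F(−1) = 23/4 − (7/4) = 4.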